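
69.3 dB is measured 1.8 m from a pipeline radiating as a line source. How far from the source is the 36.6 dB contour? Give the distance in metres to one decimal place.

3351.8 m

For a line source L₁ − L₂ = 10·log₁₀(r₂/r₁), so r₂ = r₁·10^((L₁−L₂)/10).
r₂ = 1.8·10^((69.3−36.6)/10) = 1.8·10^(32.7/10) = 3351.76 m.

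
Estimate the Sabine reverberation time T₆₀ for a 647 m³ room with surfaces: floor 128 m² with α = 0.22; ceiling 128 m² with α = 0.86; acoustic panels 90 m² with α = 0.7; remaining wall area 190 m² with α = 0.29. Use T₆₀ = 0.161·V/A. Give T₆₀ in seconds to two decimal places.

0.41 s

Total absorption A = 128·0.22 + 128·0.86 + 90·0.7 + 190·0.29 = 256.34 m² sabins.
T₆₀ = 0.161 × 647 / 256.34 = 0.406 s.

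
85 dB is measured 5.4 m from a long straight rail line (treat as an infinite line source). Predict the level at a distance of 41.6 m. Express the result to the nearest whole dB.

For a line source, L₂ = L₁ − 10·log₁₀(r₂/r₁).
L₂ = 85 − 10·log₁₀(41.6/5.4) = 85 − 8.867 = 76.13 dB.

76 dB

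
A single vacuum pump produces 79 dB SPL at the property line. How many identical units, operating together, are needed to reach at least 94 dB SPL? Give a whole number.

Need L₁ + 10·log₁₀ N ≥ 94, i.e. log₁₀ N ≥ 1.50.
N ≥ 10^(15.0/10) = 31.623, so N = 32.

32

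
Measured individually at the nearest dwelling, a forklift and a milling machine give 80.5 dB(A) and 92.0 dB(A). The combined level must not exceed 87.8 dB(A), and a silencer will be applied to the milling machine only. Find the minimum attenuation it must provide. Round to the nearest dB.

The untreated sources together contribute 10^(80.5/10) = 1.122e+08, i.e. 80.50 dB(A).
To meet 87.8 dB(A) overall, the treated milling machine may contribute at most 10^(87.8/10) − 1.122e+08 = 4.904e+08, i.e. 86.91 dB(A).
Required insertion loss = 92.0 − 86.91 = 5.09 dB.

5 dB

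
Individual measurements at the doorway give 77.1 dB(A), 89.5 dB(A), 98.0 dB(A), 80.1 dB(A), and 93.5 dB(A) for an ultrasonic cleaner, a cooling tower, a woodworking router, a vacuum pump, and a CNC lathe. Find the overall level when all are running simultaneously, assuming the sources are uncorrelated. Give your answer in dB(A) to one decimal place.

99.8 dB(A)

Incoherent sources combine by intensity addition: L_total = 10·log₁₀(Σ 10^(L_i/10)).
Σ 10^(L/10) = 10^(77.1/10) + 10^(89.5/10) + 10^(98.0/10) + 10^(80.1/10) + 10^(93.5/10) = 9.593e+09.
L_total = 10·log₁₀(9.593e+09) = 99.82 dB(A).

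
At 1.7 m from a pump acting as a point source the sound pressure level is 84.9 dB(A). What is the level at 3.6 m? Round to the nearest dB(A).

For a point source, L₂ = L₁ − 20·log₁₀(r₂/r₁).
L₂ = 84.9 − 20·log₁₀(3.6/1.7) = 84.9 − 6.517 = 78.38 dB(A).

78 dB(A)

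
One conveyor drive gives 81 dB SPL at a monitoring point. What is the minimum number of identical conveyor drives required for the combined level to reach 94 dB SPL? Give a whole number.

N identical sources give L₁ + 10·log₁₀ N, so require 10·log₁₀ N ≥ 94 − 81 = 13.0 dB.
N ≥ 10^(13.0/10) = 19.953, so N = 20.

20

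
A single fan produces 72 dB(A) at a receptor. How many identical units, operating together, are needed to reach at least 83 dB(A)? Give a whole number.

The shortfall is 83 − 72 = 11.0 dB, and N units add 10·log₁₀ N, so need 10·log₁₀ N ≥ 11.0.
N ≥ 10^(11.0/10) = 12.589, so N = 13.

13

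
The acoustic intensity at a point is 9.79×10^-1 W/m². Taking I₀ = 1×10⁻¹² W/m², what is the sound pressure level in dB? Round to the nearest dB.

L = 10·log₁₀(I/I₀) = 10·log₁₀(9.79×10^-1/10⁻¹²) = 10·log₁₀(9.79×10^11).
L = 10·(0.9908 + 11) = 119.91 dB.

120 dB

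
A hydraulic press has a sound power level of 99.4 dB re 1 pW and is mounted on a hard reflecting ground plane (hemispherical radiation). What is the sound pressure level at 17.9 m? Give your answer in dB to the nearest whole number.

The power spreads over a hemisphere of area 2π·r², so L_p = L_w − 10·log₁₀(2π·r²).
2π·r² = 2013 m², 10·log₁₀ of that is 33.039 dB.
L_p = 99.4 − 33.039 = 66.36 dB.

66 dB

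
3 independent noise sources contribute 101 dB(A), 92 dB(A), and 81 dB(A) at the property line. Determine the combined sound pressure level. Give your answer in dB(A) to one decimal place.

For uncorrelated sources the intensities add, so convert each level to linear form, sum, and take 10·log₁₀ of the total.
Σ 10^(L/10) = 10^(101/10) + 10^(92/10) + 10^(81/10) = 1.430e+10.
L_total = 10·log₁₀(1.430e+10) = 101.55 dB(A).

101.6 dB(A)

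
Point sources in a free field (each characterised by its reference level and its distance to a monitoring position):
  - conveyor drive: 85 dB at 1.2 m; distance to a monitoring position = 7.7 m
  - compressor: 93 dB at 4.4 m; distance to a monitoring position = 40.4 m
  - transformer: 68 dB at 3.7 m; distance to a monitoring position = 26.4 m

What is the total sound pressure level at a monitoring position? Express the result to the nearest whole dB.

75 dB

Apply inverse-square spreading to bring every level to the receiver, then sum 10^(L/10).
conveyor drive: 85 − 20·log₁₀(7.7/1.2) = 85 − 16.15 = 68.85 dB.
compressor: 93 − 20·log₁₀(40.4/4.4) = 93 − 19.26 = 73.74 dB.
transformer: 68 − 20·log₁₀(26.4/3.7) = 68 − 17.07 = 50.93 dB.
Σ 10^(L/10) = 3.147e+07 → L_total = 10·log₁₀(3.147e+07) = 74.98 dB.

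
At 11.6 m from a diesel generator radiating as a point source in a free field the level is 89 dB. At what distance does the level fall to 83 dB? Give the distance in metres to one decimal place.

23.1 m

The 6.0 dB drop corresponds to a distance ratio of 10^(6.0/20) for a point source.
r₂ = 11.6·10^((89−83)/20) = 11.6·10^(6.0/20) = 23.15 m.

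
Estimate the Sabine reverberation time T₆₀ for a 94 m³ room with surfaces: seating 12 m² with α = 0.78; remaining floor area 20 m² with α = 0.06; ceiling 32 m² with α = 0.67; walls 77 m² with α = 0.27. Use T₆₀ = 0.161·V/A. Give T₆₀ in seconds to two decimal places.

Summing Sᵢαᵢ: 12·0.78 + 20·0.06 + 32·0.67 + 77·0.27 = 52.79 m².
T₆₀ = 0.161·V/A = 0.161·94/52.79 = 0.287 s.

0.29 s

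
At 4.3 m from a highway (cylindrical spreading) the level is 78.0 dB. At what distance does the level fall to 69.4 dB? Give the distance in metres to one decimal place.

The 8.6 dB drop corresponds to a distance ratio of 10^(8.6/10) for a line source.
r₂ = 4.3·10^((78.0−69.4)/10) = 4.3·10^(8.6/10) = 31.15 m.

31.2 m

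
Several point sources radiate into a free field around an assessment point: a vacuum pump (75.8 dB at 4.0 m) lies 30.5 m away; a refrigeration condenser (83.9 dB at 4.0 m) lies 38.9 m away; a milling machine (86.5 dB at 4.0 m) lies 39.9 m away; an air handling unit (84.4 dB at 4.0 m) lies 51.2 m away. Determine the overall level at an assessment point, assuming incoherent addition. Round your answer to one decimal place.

69.7 dB

First find each source's level at the receiver (point-source: −20·log₁₀(r/r_ref)), then combine on an intensity basis.
vacuum pump: 75.8 − 20·log₁₀(30.5/4.0) = 75.8 − 17.64 = 58.16 dB.
refrigeration condenser: 83.9 − 20·log₁₀(38.9/4.0) = 83.9 − 19.76 = 64.14 dB.
milling machine: 86.5 − 20·log₁₀(39.9/4.0) = 86.5 − 19.98 = 66.52 dB.
air handling unit: 84.4 − 20·log₁₀(51.2/4.0) = 84.4 − 22.14 = 62.26 dB.
Σ 10^(L/10) = 9.420e+06 → L_total = 10·log₁₀(9.420e+06) = 69.74 dB.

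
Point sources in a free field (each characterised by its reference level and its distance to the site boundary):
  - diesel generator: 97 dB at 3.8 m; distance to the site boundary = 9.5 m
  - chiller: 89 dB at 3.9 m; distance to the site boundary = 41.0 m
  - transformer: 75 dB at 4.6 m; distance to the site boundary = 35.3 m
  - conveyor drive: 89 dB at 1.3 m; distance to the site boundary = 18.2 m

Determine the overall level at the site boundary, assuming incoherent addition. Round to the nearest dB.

Apply inverse-square spreading to bring every level to the receiver, then sum 10^(L/10).
diesel generator: 97 − 20·log₁₀(9.5/3.8) = 97 − 7.96 = 89.04 dB.
chiller: 89 − 20·log₁₀(41.0/3.9) = 89 − 20.43 = 68.57 dB.
transformer: 75 − 20·log₁₀(35.3/4.6) = 75 − 17.70 = 57.30 dB.
conveyor drive: 89 − 20·log₁₀(18.2/1.3) = 89 − 22.92 = 66.08 dB.
Σ 10^(L/10) = 8.137e+08 → L_total = 10·log₁₀(8.137e+08) = 89.10 dB.

89 dB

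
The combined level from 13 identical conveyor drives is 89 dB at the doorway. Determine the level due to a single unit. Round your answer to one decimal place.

77.9 dB

13 equal contributions raise the level by 10·log₁₀ 13 = 11.139 dB, so each unit alone gives 89 − 11.139.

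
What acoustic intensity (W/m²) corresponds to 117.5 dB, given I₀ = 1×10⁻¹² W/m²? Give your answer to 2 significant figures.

I/I₀ = 10^(117.5/10) = 5.623e+11, so I = 5.623e+11 × 10⁻¹² W/m².

0.56 W/m²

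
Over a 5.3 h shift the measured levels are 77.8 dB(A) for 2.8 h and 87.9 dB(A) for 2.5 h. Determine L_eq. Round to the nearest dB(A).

85 dB(A)

The energy average is taken in the linear domain: L_eq = 10·log₁₀[(Σ tᵢ·10^(Lᵢ/10))/T], T = 5.3 h.
Σ tᵢ·10^(Lᵢ/10) = 2.8·10^(77.8/10) + 2.5·10^(87.9/10) = 1.710e+09.
L_eq = 10·log₁₀(1.710e+09/5.3) = 85.09 dB(A).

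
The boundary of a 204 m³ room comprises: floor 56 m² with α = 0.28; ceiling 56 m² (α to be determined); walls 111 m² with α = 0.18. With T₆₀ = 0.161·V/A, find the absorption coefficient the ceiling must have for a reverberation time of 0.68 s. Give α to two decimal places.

0.23

From T₆₀ = 0.161·V/A, the target T₆₀ = 0.68 s needs A = 0.161·204/0.68 = 48.30 m².
Absorption from the other surfaces = 56·0.28 + 111·0.18 = 35.66 m², so the ceiling must supply 12.64 m² over 56 m².
α = 12.64/56 = 0.226.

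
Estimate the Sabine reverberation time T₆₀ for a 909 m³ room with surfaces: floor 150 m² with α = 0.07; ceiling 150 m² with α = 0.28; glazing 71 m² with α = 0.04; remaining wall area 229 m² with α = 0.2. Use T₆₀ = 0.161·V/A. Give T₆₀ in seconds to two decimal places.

Summing Sᵢαᵢ: 150·0.07 + 150·0.28 + 71·0.04 + 229·0.2 = 101.14 m².
T₆₀ = 0.161·V/A = 0.161·909/101.14 = 1.447 s.

1.45 s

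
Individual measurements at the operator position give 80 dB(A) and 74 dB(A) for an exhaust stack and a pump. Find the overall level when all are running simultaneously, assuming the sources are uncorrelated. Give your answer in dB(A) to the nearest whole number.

For uncorrelated sources the intensities add, so convert each level to linear form, sum, and take 10·log₁₀ of the total.
Σ 10^(L/10) = 10^(80/10) + 10^(74/10) = 1.251e+08.
L_total = 10·log₁₀(1.251e+08) = 80.97 dB(A).

81 dB(A)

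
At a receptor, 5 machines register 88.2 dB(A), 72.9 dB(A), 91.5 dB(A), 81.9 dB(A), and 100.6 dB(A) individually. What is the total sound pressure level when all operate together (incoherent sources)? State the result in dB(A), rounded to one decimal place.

101.4 dB(A)

Incoherent sources combine by intensity addition: L_total = 10·log₁₀(Σ 10^(L_i/10)).
Σ 10^(L/10) = 10^(88.2/10) + 10^(72.9/10) + 10^(91.5/10) + 10^(81.9/10) + 10^(100.6/10) = 1.373e+10.
L_total = 10·log₁₀(1.373e+10) = 101.38 dB(A).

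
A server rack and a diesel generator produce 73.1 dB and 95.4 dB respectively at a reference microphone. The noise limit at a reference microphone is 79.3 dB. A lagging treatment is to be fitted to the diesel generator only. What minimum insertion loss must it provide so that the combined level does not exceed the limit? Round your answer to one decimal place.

The untreated sources together contribute 10^(73.1/10) = 2.042e+07, i.e. 73.10 dB.
To meet 79.3 dB overall, the treated diesel generator may contribute at most 10^(79.3/10) − 2.042e+07 = 6.470e+07, i.e. 78.11 dB.
Required insertion loss = 95.4 − 78.11 = 17.29 dB.

17.3 dB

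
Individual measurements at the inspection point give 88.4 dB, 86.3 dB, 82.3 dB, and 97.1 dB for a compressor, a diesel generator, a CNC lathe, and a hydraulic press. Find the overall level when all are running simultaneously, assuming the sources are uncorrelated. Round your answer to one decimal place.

98.1 dB

Incoherent sources combine by intensity addition: L_total = 10·log₁₀(Σ 10^(L_i/10)).
Σ 10^(L/10) = 10^(88.4/10) + 10^(86.3/10) + 10^(82.3/10) + 10^(97.1/10) = 6.417e+09.
L_total = 10·log₁₀(6.417e+09) = 98.07 dB.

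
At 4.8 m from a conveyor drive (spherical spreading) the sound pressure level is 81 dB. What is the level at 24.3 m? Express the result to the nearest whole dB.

Spherical spreading from a point source gives a 20·log₁₀(r₂/r₁) drop.
L₂ = 81 − 20·log₁₀(24.3/4.8) = 81 − 14.087 = 66.91 dB.

67 dB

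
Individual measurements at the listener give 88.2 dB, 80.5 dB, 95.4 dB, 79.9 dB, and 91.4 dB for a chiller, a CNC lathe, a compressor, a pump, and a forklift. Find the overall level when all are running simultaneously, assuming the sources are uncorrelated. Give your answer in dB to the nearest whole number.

For uncorrelated sources the intensities add, so convert each level to linear form, sum, and take 10·log₁₀ of the total.
Σ 10^(L/10) = 10^(88.2/10) + 10^(80.5/10) + 10^(95.4/10) + 10^(79.9/10) + 10^(91.4/10) = 5.718e+09.
L_total = 10·log₁₀(5.718e+09) = 97.57 dB.

98 dB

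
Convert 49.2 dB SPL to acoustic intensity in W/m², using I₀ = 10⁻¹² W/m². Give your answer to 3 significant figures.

8.32e-08 W/m²

L = 10·log₁₀(I/I₀) ⇒ I = I₀·10^(L/10) = 10⁻¹² × 10^4.92.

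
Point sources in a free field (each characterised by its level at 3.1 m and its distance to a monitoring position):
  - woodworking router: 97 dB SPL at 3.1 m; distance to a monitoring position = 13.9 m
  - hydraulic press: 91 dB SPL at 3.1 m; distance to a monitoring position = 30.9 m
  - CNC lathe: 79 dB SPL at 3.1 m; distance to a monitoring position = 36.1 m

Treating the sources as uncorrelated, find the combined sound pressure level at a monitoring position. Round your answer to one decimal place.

Propagate each source to the receiver with L = L_ref − 20·log₁₀(r/r_ref), then add intensities.
woodworking router: 97 − 20·log₁₀(13.9/3.1) = 97 − 13.03 = 83.97 dB SPL.
hydraulic press: 91 − 20·log₁₀(30.9/3.1) = 91 − 19.97 = 71.03 dB SPL.
CNC lathe: 79 − 20·log₁₀(36.1/3.1) = 79 − 21.32 = 57.68 dB SPL.
Σ 10^(L/10) = 2.625e+08 → L_total = 10·log₁₀(2.625e+08) = 84.19 dB SPL.

84.2 dB SPL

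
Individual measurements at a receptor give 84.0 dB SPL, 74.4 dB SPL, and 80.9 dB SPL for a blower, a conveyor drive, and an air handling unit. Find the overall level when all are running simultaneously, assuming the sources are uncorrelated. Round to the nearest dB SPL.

Incoherent sources combine by intensity addition: L_total = 10·log₁₀(Σ 10^(L_i/10)).
Σ 10^(L/10) = 10^(84.0/10) + 10^(74.4/10) + 10^(80.9/10) = 4.018e+08.
L_total = 10·log₁₀(4.018e+08) = 86.04 dB SPL.

86 dB SPL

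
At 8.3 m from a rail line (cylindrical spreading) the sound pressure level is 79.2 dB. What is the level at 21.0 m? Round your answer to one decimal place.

Line-source attenuation: ΔL = 10·log₁₀(r₂/r₁) = 10·log₁₀(21.0/8.3) = 4.031 dB.
L₂ = 79.2 − 10·log₁₀(21.0/8.3) = 79.2 − 4.031 = 75.17 dB.

75.2 dB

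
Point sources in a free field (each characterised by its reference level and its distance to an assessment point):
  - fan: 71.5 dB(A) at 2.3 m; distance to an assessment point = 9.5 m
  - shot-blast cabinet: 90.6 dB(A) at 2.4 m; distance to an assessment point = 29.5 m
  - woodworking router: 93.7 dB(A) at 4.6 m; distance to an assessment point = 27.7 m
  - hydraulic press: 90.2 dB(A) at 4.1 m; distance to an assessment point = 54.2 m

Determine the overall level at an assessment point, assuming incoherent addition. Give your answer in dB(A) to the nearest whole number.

79 dB(A)

Propagate each source to the receiver with L = L_ref − 20·log₁₀(r/r_ref), then add intensities.
fan: 71.5 − 20·log₁₀(9.5/2.3) = 71.5 − 12.32 = 59.18 dB(A).
shot-blast cabinet: 90.6 − 20·log₁₀(29.5/2.4) = 90.6 − 21.79 = 68.81 dB(A).
woodworking router: 93.7 − 20·log₁₀(27.7/4.6) = 93.7 − 15.59 = 78.11 dB(A).
hydraulic press: 90.2 − 20·log₁₀(54.2/4.1) = 90.2 − 22.42 = 67.78 dB(A).
Σ 10^(L/10) = 7.907e+07 → L_total = 10·log₁₀(7.907e+07) = 78.98 dB(A).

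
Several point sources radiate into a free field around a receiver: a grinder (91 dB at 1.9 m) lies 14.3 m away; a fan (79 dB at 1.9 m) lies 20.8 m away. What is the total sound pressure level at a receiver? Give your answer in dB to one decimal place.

73.6 dB

Apply inverse-square spreading to bring every level to the receiver, then sum 10^(L/10).
grinder: 91 − 20·log₁₀(14.3/1.9) = 91 − 17.53 = 73.47 dB.
fan: 79 − 20·log₁₀(20.8/1.9) = 79 − 20.79 = 58.21 dB.
Σ 10^(L/10) = 2.289e+07 → L_total = 10·log₁₀(2.289e+07) = 73.60 dB.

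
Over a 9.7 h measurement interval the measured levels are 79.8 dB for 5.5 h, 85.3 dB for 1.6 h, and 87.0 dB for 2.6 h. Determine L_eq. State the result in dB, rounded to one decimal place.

83.9 dB

L_eq = 10·log₁₀[(1/T)·Σ tᵢ·10^(Lᵢ/10)] with T = 9.7 h.
Σ tᵢ·10^(Lᵢ/10) = 5.5·10^(79.8/10) + 1.6·10^(85.3/10) + 2.6·10^(87.0/10) = 2.370e+09.
L_eq = 10·log₁₀(2.370e+09/9.7) = 83.88 dB.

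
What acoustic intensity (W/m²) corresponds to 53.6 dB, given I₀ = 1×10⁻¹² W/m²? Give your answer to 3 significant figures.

2.29e-07 W/m²

I = I₀·10^(L/10) = 10⁻¹² × 10^(53.6/10) = 10^(-6.640).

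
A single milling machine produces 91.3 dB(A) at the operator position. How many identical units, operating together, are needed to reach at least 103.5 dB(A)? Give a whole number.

17

The shortfall is 103.5 − 91.3 = 12.2 dB, and N units add 10·log₁₀ N, so need 10·log₁₀ N ≥ 12.2.
N ≥ 10^(12.2/10) = 16.596, so N = 17.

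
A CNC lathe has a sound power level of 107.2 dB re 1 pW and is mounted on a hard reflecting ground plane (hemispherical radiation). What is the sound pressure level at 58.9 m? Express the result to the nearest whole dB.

64 dB

L_p = L_w − 10·log₁₀(2π·r²) with r = 58.9 m.
2π·r² = 2.18e+04 m², 10·log₁₀ of that is 43.384 dB.
L_p = 107.2 − 43.384 = 63.82 dB.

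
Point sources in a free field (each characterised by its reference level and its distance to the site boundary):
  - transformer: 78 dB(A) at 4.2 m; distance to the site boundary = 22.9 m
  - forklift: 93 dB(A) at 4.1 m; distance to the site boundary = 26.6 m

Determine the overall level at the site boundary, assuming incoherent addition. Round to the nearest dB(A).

First find each source's level at the receiver (point-source: −20·log₁₀(r/r_ref)), then combine on an intensity basis.
transformer: 78 − 20·log₁₀(22.9/4.2) = 78 − 14.73 = 63.27 dB(A).
forklift: 93 − 20·log₁₀(26.6/4.1) = 93 − 16.24 = 76.76 dB(A).
Σ 10^(L/10) = 4.953e+07 → L_total = 10·log₁₀(4.953e+07) = 76.95 dB(A).

77 dB(A)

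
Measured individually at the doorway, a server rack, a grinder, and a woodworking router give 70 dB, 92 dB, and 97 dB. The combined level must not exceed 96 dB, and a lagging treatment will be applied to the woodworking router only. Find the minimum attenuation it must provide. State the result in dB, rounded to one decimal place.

3.2 dB

Everything except the woodworking router sums to 10^(70/10) + 10^(92/10) = 1.595e+09 in linear terms, 92.03 dB.
The limit corresponds to 10^(96/10) = 3.981e+09; subtracting the fixed part leaves 2.386e+09 for the woodworking router, i.e. 93.78 dB.
So the woodworking router must be reduced from 97 to 93.78 dB: IL = 3.22 dB.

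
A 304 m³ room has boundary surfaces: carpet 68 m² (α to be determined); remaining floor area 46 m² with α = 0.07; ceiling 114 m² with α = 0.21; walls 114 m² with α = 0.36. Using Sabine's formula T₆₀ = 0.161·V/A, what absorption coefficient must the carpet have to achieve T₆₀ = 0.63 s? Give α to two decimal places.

Required total absorption A = 0.161·304/0.63 = 77.69 m².
Absorption from the other surfaces = 46·0.07 + 114·0.21 + 114·0.36 = 68.20 m², so the carpet must supply 9.49 m² over 68 m².
α = 9.49/68 = 0.140.

0.14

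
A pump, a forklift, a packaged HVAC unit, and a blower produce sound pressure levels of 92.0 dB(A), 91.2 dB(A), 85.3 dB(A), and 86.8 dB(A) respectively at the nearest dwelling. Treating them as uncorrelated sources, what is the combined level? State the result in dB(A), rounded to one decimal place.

95.7 dB(A)

For uncorrelated sources the intensities add, so convert each level to linear form, sum, and take 10·log₁₀ of the total.
Σ 10^(L/10) = 10^(92.0/10) + 10^(91.2/10) + 10^(85.3/10) + 10^(86.8/10) = 3.721e+09.
L_total = 10·log₁₀(3.721e+09) = 95.71 dB(A).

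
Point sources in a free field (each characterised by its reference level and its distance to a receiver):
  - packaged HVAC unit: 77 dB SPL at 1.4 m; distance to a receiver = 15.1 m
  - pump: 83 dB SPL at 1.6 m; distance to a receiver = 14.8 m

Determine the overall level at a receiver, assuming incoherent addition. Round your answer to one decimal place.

64.4 dB SPL

Propagate each source to the receiver with L = L_ref − 20·log₁₀(r/r_ref), then add intensities.
packaged HVAC unit: 77 − 20·log₁₀(15.1/1.4) = 77 − 20.66 = 56.34 dB SPL.
pump: 83 − 20·log₁₀(14.8/1.6) = 83 − 19.32 = 63.68 dB SPL.
Σ 10^(L/10) = 2.763e+06 → L_total = 10·log₁₀(2.763e+06) = 64.41 dB SPL.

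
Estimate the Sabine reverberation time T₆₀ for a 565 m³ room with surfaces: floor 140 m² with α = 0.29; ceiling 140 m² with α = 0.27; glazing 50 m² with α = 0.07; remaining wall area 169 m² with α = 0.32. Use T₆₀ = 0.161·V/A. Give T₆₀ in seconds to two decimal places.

0.67 s

Summing Sᵢαᵢ: 140·0.29 + 140·0.27 + 50·0.07 + 169·0.32 = 135.98 m².
T₆₀ = 0.161·V/A = 0.161·565/135.98 = 0.669 s.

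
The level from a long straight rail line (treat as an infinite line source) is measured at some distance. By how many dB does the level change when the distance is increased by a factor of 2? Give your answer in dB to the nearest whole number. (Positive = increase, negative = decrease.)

A line source loses 3 dB per doubling of distance; generally ΔL = −10·log₁₀(r₂/r₁).
ΔL = −10·log₁₀(2) = -3.01 dB.

-3 dB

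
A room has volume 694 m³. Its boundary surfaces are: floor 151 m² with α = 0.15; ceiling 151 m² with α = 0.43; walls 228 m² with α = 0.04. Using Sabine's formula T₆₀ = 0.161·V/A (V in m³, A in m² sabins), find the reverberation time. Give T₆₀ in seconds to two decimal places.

1.16 s

A = Σ Sᵢαᵢ = 151·0.15 + 151·0.43 + 228·0.04 = 96.70 m².
T₆₀ = 0.161·V/A = 0.161·694/96.70 = 1.155 s.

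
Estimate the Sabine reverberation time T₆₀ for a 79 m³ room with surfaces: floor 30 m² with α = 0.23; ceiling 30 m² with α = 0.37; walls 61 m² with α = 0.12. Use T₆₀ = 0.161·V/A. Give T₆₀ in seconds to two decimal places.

0.50 s

A = Σ Sᵢαᵢ = 30·0.23 + 30·0.37 + 61·0.12 = 25.32 m².
T₆₀ = 0.161·V/A = 0.161·79/25.32 = 0.502 s.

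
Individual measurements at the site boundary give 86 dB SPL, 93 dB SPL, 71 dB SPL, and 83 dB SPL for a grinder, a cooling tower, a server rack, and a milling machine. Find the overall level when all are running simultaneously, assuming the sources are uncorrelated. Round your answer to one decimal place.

94.2 dB SPL

Incoherent sources combine by intensity addition: L_total = 10·log₁₀(Σ 10^(L_i/10)).
Σ 10^(L/10) = 10^(86/10) + 10^(93/10) + 10^(71/10) + 10^(83/10) = 2.605e+09.
L_total = 10·log₁₀(2.605e+09) = 94.16 dB SPL.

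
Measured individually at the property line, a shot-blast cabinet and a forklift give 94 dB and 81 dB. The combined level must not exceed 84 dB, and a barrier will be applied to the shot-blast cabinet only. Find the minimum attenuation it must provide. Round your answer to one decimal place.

13.0 dB

Everything except the shot-blast cabinet sums to 10^(81/10) = 1.259e+08 in linear terms, 81.00 dB.
The limit corresponds to 10^(84/10) = 2.512e+08; subtracting the fixed part leaves 1.253e+08 for the shot-blast cabinet, i.e. 80.98 dB.
Required insertion loss = 94 − 80.98 = 13.02 dB.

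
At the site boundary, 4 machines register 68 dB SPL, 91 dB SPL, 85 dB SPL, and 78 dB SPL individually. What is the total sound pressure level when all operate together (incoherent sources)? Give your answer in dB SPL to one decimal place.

92.2 dB SPL

Incoherent sources combine by intensity addition: L_total = 10·log₁₀(Σ 10^(L_i/10)).
Σ 10^(L/10) = 10^(68/10) + 10^(91/10) + 10^(85/10) + 10^(78/10) = 1.645e+09.
L_total = 10·log₁₀(1.645e+09) = 92.16 dB SPL.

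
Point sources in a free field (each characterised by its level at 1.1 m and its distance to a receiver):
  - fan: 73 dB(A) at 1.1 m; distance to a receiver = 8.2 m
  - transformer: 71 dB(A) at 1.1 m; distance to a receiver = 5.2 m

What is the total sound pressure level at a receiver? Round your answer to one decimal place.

Propagate each source to the receiver with L = L_ref − 20·log₁₀(r/r_ref), then add intensities.
fan: 73 − 20·log₁₀(8.2/1.1) = 73 − 17.45 = 55.55 dB(A).
transformer: 71 − 20·log₁₀(5.2/1.1) = 71 − 13.49 = 57.51 dB(A).
Σ 10^(L/10) = 9.224e+05 → L_total = 10·log₁₀(9.224e+05) = 59.65 dB(A).

59.6 dB(A)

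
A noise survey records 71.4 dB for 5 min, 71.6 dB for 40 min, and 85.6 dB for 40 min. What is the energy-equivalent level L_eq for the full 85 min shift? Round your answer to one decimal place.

L_eq = 10·log₁₀[(1/T)·Σ tᵢ·10^(Lᵢ/10)] with T = 85 min.
Σ tᵢ·10^(Lᵢ/10) = 5·10^(71.4/10) + 40·10^(71.6/10) + 40·10^(85.6/10) = 1.517e+10.
L_eq = 10·log₁₀(1.517e+10/85) = 82.52 dB.

82.5 dB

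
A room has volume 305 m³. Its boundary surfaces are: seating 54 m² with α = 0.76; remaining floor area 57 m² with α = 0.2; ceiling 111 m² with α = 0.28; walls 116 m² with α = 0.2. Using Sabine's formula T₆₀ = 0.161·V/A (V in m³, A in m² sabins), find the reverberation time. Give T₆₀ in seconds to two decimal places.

Summing Sᵢαᵢ: 54·0.76 + 57·0.2 + 111·0.28 + 116·0.2 = 106.72 m².
T₆₀ = 0.161 × 305 / 106.72 = 0.460 s.

0.46 s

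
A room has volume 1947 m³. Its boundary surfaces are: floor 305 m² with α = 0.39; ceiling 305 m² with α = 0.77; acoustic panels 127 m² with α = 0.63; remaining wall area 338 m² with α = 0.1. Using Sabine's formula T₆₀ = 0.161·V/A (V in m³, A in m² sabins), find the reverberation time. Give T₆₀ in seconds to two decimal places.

0.67 s

Summing Sᵢαᵢ: 305·0.39 + 305·0.77 + 127·0.63 + 338·0.1 = 467.61 m².
T₆₀ = 0.161 × 1947 / 467.61 = 0.670 s.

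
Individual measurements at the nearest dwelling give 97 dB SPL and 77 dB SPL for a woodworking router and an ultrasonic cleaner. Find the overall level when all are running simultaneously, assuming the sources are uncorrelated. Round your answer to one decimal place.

For uncorrelated sources the intensities add, so convert each level to linear form, sum, and take 10·log₁₀ of the total.
Σ 10^(L/10) = 10^(97/10) + 10^(77/10) = 5.062e+09.
L_total = 10·log₁₀(5.062e+09) = 97.04 dB SPL.

97.0 dB SPL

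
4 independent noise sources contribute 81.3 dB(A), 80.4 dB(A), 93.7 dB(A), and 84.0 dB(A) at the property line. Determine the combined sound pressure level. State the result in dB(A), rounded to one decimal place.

94.5 dB(A)

Incoherent sources combine by intensity addition: L_total = 10·log₁₀(Σ 10^(L_i/10)).
Σ 10^(L/10) = 10^(81.3/10) + 10^(80.4/10) + 10^(93.7/10) + 10^(84.0/10) = 2.840e+09.
L_total = 10·log₁₀(2.840e+09) = 94.53 dB(A).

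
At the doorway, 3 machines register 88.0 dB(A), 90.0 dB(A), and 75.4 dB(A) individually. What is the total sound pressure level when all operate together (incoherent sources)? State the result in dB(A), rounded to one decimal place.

92.2 dB(A)

For uncorrelated sources the intensities add, so convert each level to linear form, sum, and take 10·log₁₀ of the total.
Σ 10^(L/10) = 10^(88.0/10) + 10^(90.0/10) + 10^(75.4/10) = 1.666e+09.
L_total = 10·log₁₀(1.666e+09) = 92.22 dB(A).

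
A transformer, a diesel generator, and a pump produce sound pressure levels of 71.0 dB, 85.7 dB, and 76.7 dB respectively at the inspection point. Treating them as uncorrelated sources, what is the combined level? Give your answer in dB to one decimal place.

86.3 dB

Incoherent sources combine by intensity addition: L_total = 10·log₁₀(Σ 10^(L_i/10)).
Σ 10^(L/10) = 10^(71.0/10) + 10^(85.7/10) + 10^(76.7/10) = 4.309e+08.
L_total = 10·log₁₀(4.309e+08) = 86.34 dB.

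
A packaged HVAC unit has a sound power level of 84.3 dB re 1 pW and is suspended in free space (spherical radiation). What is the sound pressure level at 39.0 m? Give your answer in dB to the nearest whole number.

41 dB

Free-field spherical radiation: L_p = L_w − 10·log₁₀(4π·r²), r = 39.0 m.
4π·r² = 1.911e+04 m², 10·log₁₀ of that is 42.813 dB.
L_p = 84.3 − 42.813 = 41.49 dB.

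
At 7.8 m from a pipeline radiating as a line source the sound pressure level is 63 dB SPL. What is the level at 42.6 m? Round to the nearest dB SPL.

56 dB SPL

Line-source attenuation: ΔL = 10·log₁₀(r₂/r₁) = 10·log₁₀(42.6/7.8) = 7.373 dB.
L₂ = 63 − 10·log₁₀(42.6/7.8) = 63 − 7.373 = 55.63 dB SPL.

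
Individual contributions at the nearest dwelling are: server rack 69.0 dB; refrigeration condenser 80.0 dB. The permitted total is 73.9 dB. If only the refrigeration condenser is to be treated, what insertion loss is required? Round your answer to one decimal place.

7.8 dB

The untreated sources together contribute 10^(69.0/10) = 7.943e+06, i.e. 69.00 dB.
The limit corresponds to 10^(73.9/10) = 2.455e+07; subtracting the fixed part leaves 1.660e+07 for the refrigeration condenser, i.e. 72.20 dB.
Required insertion loss = 80.0 − 72.20 = 7.80 dB.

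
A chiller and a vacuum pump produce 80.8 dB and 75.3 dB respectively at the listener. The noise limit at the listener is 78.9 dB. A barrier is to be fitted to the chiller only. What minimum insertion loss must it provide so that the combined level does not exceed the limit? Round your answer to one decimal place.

Everything except the chiller sums to 10^(75.3/10) = 3.388e+07 in linear terms, 75.30 dB.
The limit corresponds to 10^(78.9/10) = 7.762e+07; subtracting the fixed part leaves 4.374e+07 for the chiller, i.e. 76.41 dB.
Required insertion loss = 80.8 − 76.41 = 4.39 dB.

4.4 dB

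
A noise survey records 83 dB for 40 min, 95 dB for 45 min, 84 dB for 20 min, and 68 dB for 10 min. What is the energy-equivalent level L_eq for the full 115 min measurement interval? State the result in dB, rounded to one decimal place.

91.3 dB

Weight each interval's intensity by its duration and average over T = 115 min:
Σ tᵢ·10^(Lᵢ/10) = 40·10^(83/10) + 45·10^(95/10) + 20·10^(84/10) + 10·10^(68/10) = 1.554e+11.
L_eq = 10·log₁₀(1.554e+11/115) = 91.31 dB.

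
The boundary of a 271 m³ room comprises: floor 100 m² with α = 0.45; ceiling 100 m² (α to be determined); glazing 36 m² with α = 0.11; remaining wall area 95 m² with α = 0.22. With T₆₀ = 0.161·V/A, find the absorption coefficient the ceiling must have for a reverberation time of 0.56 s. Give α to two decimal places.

Required total absorption A = 0.161·271/0.56 = 77.91 m².
Absorption from the other surfaces = 100·0.45 + 36·0.11 + 95·0.22 = 69.86 m², so the ceiling must supply 8.05 m² over 100 m².
α = 8.05/100 = 0.081.

0.08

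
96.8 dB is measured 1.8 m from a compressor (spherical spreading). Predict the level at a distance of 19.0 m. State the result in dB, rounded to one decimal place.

Spherical spreading from a point source gives a 20·log₁₀(r₂/r₁) drop.
L₂ = 96.8 − 20·log₁₀(19.0/1.8) = 96.8 − 20.470 = 76.33 dB.

76.3 dB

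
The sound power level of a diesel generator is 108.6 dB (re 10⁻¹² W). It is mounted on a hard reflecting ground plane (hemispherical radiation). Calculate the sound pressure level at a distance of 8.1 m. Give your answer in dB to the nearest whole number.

82 dB

L_p = L_w − 10·log₁₀(2π·r²) with r = 8.1 m.
2π·r² = 412.2 m², 10·log₁₀ of that is 26.151 dB.
L_p = 108.6 − 26.151 = 82.45 dB.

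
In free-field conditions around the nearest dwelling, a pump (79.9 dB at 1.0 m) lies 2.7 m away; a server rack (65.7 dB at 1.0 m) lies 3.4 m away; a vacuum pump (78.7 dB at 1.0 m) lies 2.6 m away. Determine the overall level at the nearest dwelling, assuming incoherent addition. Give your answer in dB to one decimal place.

First find each source's level at the receiver (point-source: −20·log₁₀(r/r_ref)), then combine on an intensity basis.
pump: 79.9 − 20·log₁₀(2.7/1.0) = 79.9 − 8.63 = 71.27 dB.
server rack: 65.7 − 20·log₁₀(3.4/1.0) = 65.7 − 10.63 = 55.07 dB.
vacuum pump: 78.7 − 20·log₁₀(2.6/1.0) = 78.7 − 8.30 = 70.40 dB.
Σ 10^(L/10) = 2.469e+07 → L_total = 10·log₁₀(2.469e+07) = 73.93 dB.

73.9 dB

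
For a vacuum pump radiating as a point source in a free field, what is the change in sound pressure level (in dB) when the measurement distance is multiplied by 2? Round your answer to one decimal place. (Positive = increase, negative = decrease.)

Point-source spreading: ΔL = −20·log₁₀(r₂/r₁).
ΔL = −20·log₁₀(2) = -6.02 dB.

-6.0 dB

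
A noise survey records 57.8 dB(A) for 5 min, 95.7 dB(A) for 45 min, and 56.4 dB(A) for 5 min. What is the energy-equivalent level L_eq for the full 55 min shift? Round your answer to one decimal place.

94.8 dB(A)

Weight each interval's intensity by its duration and average over T = 55 min:
Σ tᵢ·10^(Lᵢ/10) = 5·10^(57.8/10) + 45·10^(95.7/10) + 5·10^(56.4/10) = 1.672e+11.
L_eq = 10·log₁₀(1.672e+11/55) = 94.83 dB(A).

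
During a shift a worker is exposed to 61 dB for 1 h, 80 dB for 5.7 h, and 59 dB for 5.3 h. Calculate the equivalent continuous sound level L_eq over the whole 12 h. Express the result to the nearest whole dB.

77 dB

The energy average is taken in the linear domain: L_eq = 10·log₁₀[(Σ tᵢ·10^(Lᵢ/10))/T], T = 12 h.
Σ tᵢ·10^(Lᵢ/10) = 1·10^(61/10) + 5.7·10^(80/10) + 5.3·10^(59/10) = 5.755e+08.
L_eq = 10·log₁₀(5.755e+08/12) = 76.81 dB.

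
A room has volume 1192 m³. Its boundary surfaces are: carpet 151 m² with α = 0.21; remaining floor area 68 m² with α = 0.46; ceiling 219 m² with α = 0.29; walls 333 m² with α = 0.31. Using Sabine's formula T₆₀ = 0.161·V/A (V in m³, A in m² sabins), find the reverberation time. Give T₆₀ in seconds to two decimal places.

0.84 s

Summing Sᵢαᵢ: 151·0.21 + 68·0.46 + 219·0.29 + 333·0.31 = 229.73 m².
T₆₀ = 0.161 × 1192 / 229.73 = 0.835 s.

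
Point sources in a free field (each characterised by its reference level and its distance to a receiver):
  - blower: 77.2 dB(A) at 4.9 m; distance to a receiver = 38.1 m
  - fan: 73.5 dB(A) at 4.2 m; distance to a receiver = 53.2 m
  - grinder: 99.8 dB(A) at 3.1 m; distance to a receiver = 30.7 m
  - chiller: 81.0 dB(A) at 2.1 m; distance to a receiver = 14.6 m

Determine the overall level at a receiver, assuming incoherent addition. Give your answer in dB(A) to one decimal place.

80.0 dB(A)

Propagate each source to the receiver with L = L_ref − 20·log₁₀(r/r_ref), then add intensities.
blower: 77.2 − 20·log₁₀(38.1/4.9) = 77.2 − 17.81 = 59.39 dB(A).
fan: 73.5 − 20·log₁₀(53.2/4.2) = 73.5 − 22.05 = 51.45 dB(A).
grinder: 99.8 − 20·log₁₀(30.7/3.1) = 99.8 − 19.92 = 79.88 dB(A).
chiller: 81.0 − 20·log₁₀(14.6/2.1) = 81.0 − 16.84 = 64.16 dB(A).
Σ 10^(L/10) = 1.010e+08 → L_total = 10·log₁₀(1.010e+08) = 80.04 dB(A).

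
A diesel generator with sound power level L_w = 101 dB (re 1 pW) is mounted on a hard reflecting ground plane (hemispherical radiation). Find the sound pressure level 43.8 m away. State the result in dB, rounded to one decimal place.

60.2 dB

The power spreads over a hemisphere of area 2π·r², so L_p = L_w − 10·log₁₀(2π·r²).
2π·r² = 1.205e+04 m², 10·log₁₀ of that is 40.811 dB.
L_p = 101 − 40.811 = 60.19 dB.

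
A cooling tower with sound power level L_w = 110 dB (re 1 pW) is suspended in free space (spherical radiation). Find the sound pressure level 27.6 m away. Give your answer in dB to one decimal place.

70.2 dB

The power spreads over a sphere of area 4π·r², so L_p = L_w − 10·log₁₀(4π·r²).
4π·r² = 9573 m², 10·log₁₀ of that is 39.810 dB.
L_p = 110 − 39.810 = 70.19 dB.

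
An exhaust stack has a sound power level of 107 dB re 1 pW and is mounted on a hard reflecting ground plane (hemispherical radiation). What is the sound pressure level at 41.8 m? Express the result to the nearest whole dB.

67 dB

The power spreads over a hemisphere of area 2π·r², so L_p = L_w − 10·log₁₀(2π·r²).
2π·r² = 1.098e+04 m², 10·log₁₀ of that is 40.405 dB.
L_p = 107 − 40.405 = 66.59 dB.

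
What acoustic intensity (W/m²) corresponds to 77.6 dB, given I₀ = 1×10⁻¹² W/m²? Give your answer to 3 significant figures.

5.75e-05 W/m²

L = 10·log₁₀(I/I₀) ⇒ I = I₀·10^(L/10) = 10⁻¹² × 10^7.76.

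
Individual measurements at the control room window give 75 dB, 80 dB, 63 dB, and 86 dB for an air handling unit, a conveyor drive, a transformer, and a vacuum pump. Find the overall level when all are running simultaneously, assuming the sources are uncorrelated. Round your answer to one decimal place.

Incoherent sources combine by intensity addition: L_total = 10·log₁₀(Σ 10^(L_i/10)).
Σ 10^(L/10) = 10^(75/10) + 10^(80/10) + 10^(63/10) + 10^(86/10) = 5.317e+08.
L_total = 10·log₁₀(5.317e+08) = 87.26 dB.

87.3 dB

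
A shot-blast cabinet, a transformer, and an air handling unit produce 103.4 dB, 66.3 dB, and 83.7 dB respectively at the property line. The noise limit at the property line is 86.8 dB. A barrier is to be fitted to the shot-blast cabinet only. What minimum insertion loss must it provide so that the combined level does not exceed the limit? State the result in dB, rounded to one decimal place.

The untreated sources together contribute 10^(66.3/10) + 10^(83.7/10) = 2.387e+08, i.e. 83.78 dB.
To meet 86.8 dB overall, the treated shot-blast cabinet may contribute at most 10^(86.8/10) − 2.387e+08 = 2.399e+08, i.e. 83.80 dB.
So the shot-blast cabinet must be reduced from 103.4 to 83.80 dB: IL = 19.60 dB.

19.6 dB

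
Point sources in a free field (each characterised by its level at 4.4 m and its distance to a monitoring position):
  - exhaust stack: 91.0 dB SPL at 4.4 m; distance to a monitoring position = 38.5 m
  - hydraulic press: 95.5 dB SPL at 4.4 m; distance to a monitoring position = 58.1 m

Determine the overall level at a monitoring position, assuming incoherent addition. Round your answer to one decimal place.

First find each source's level at the receiver (point-source: −20·log₁₀(r/r_ref)), then combine on an intensity basis.
exhaust stack: 91.0 − 20·log₁₀(38.5/4.4) = 91.0 − 18.84 = 72.16 dB SPL.
hydraulic press: 95.5 − 20·log₁₀(58.1/4.4) = 95.5 − 22.41 = 73.09 dB SPL.
Σ 10^(L/10) = 3.679e+07 → L_total = 10·log₁₀(3.679e+07) = 75.66 dB SPL.

75.7 dB SPL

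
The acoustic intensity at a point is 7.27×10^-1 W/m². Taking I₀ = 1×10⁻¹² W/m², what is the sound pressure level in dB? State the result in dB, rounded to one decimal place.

Dividing by I₀ shifts the exponent by 12: I/I₀ = 7.27×10^11.
L = 10·(0.8615 + 11) = 118.62 dB.

118.6 dB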